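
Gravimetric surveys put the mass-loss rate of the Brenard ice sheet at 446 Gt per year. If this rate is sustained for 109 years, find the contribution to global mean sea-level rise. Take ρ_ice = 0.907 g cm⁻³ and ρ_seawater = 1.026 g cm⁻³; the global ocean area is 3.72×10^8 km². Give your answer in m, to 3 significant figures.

≈ 0.127 m

Total mass lost = 446 Gt/yr × 109 yr = 4.861×10^4 Gt = 4.861×10^16 kg.
ρ_w = 1.026 g cm⁻³ = 1026 kg m⁻³, so water volume = 4.861×10^16 / 1026 = 4.738×10^13 m³.
Δh = 4.738×10^13 / 3.72×10^14 = 0.127 m.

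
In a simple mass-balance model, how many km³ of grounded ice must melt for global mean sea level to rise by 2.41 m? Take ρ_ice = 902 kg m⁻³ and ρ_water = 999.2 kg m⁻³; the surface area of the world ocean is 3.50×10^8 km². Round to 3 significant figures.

Required water volume = Δh × A = 2.41 m × 3.50×10^14 m² = 8.435×10^14 m³ = 8.435×10^5 km³.
Ice volume = water volume × ρ_w/ρ_ice = 8.435×10^5 × 999.2/902 = 9.34×10^5 km³.

≈ 9.34×10^5 km³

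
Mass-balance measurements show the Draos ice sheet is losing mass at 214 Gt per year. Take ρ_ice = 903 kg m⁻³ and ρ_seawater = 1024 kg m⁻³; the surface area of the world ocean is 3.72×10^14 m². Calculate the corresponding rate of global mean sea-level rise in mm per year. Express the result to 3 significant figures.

ρ_w = 1024 kg m⁻³. Annual water volume added = 214 Gt / ρ_w = 2.140×10^14 kg / 1024 kg m⁻³ = 2.090×10^11 m³.
Δh per year = 2.090×10^11 / 3.72×10^14 = 5.62×10^-4 m = 0.562 mm.

≈ 0.562 mm/yr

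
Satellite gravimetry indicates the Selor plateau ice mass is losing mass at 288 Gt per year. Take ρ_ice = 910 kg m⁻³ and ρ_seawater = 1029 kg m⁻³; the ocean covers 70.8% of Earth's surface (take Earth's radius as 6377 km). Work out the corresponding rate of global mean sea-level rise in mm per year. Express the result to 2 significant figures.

ρ_w = 1029 kg m⁻³. Annual water volume added = 288 Gt / ρ_w = 2.880×10^14 kg / 1029 kg m⁻³ = 2.799×10^11 m³.
Δh per year = 2.799×10^11 / 3.62×10^14 = 7.74×10^-4 m = 0.77 mm.

≈ 0.77 mm/yr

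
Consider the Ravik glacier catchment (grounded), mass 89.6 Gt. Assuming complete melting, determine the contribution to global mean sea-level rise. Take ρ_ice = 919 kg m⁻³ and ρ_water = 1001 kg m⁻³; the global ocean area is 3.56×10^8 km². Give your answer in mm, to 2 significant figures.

Ravik: 89.6 Gt = 8.960×10^13 kg; dividing by ρ_w = 1001 kg m⁻³ gives 8.951×10^10 m³ of water.
Spread over 3.56×10^14 m² of ocean, Δh = 8.951×10^10 / 3.56×10^14 = 2.51×10^-4 m = 0.25 mm.

≈ 0.25 mm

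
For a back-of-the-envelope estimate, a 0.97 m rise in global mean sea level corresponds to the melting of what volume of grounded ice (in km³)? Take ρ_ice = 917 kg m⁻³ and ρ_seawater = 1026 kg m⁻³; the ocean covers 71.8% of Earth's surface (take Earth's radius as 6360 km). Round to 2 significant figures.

Required water volume = Δh × A = 0.97 m × 3.65×10^14 m² = 3.540×10^14 m³ = 3.540×10^5 km³.
Ice volume = water volume × ρ_w/ρ_ice = 3.540×10^5 × 1026/917 = 4.0×10^5 km³.

≈ 4.0×10^5 km³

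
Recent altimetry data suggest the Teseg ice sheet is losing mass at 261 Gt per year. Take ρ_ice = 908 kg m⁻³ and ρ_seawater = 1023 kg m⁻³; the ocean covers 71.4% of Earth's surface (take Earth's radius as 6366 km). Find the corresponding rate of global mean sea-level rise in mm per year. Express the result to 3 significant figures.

≈ 0.702 mm/yr

ρ_w = 1023 kg m⁻³. Annual water volume added = 261 Gt / ρ_w = 2.610×10^14 kg / 1023 kg m⁻³ = 2.551×10^11 m³.
Δh per year = 2.551×10^11 / 3.64×10^14 = 7.02×10^-4 m = 0.702 mm.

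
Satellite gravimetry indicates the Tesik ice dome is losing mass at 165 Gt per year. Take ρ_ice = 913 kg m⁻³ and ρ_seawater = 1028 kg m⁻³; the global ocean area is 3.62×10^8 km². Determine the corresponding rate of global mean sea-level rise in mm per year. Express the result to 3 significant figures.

ρ_w = 1028 kg m⁻³. Annual water volume added = 165 Gt / ρ_w = 1.650×10^14 kg / 1028 kg m⁻³ = 1.605×10^11 m³.
Δh per year = 1.605×10^11 / 3.62×10^14 = 4.43×10^-4 m = 0.443 mm.

≈ 0.443 mm/yr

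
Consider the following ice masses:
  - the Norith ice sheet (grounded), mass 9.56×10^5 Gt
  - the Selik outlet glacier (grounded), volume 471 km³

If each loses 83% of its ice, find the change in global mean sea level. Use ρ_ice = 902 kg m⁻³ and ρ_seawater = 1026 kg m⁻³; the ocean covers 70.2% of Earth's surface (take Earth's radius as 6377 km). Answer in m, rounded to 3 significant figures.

≈ 2.16 m

Norith: 0.83 × 9.56×10^5 Gt = 7.935×10^17 kg; dividing by ρ_w = 1026 kg m⁻³ gives 7.734×10^14 m³ of water.
Selik: 0.83 × 471 km³ × (902/1026) = 343.7 km³ of water.
Total added water ≈ 7.737×10^14 m³ over 3.59×10^14 m² → Δh = 2.16 m.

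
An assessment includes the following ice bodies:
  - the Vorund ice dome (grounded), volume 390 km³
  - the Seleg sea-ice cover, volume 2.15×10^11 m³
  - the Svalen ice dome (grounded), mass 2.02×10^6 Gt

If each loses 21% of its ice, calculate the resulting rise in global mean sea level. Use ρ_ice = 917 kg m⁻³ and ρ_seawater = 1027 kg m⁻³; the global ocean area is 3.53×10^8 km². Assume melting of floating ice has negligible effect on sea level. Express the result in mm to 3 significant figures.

Vorund: 0.21 × 390 km³ × (917/1027) = 73.13 km³ of water.
The Seleg sea-ice cover is floating and already displaces its own weight of water, so its melt adds essentially nothing to sea level.
Svalen: 0.21 × 2.02×10^6 Gt = 4.242×10^17 kg; dividing by ρ_w = 1027 kg m⁻³ gives 4.130×10^14 m³ of water.
Total added water ≈ 4.131×10^14 m³ over 3.53×10^14 m² → Δh = 1.17 m = 1170 mm.

≈ 1170 mm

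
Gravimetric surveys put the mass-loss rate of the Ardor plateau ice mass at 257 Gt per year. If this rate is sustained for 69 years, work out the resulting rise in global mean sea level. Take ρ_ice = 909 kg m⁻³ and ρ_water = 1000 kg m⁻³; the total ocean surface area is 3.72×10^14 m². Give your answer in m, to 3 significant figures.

≈ 0.0477 m

Total mass lost = 257 Gt/yr × 69 yr = 1.773×10^4 Gt = 1.773×10^16 kg.
ρ_w = 1000 kg m⁻³, so water volume = 1.773×10^16 / 1000 = 1.773×10^13 m³.
Δh = 1.773×10^13 / 3.72×10^14 = 0.0477 m.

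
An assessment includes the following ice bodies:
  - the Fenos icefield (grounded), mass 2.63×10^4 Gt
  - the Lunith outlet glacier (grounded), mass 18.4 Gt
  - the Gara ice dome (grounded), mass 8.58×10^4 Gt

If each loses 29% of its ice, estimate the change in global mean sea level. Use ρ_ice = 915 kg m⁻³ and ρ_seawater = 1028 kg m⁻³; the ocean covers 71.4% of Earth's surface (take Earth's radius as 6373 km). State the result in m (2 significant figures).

Fenos: 0.29 × 2.63×10^4 Gt = 7.627×10^15 kg; dividing by ρ_w = 1028 kg m⁻³ gives 7.419×10^12 m³ of water.
Lunith: 0.29 × 18.4 Gt = 5.336×10^12 kg; dividing by ρ_w = 1028 kg m⁻³ gives 5.191×10^9 m³ of water.
Gara: 0.29 × 8.58×10^4 Gt = 2.488×10^16 kg; dividing by ρ_w = 1028 kg m⁻³ gives 2.420×10^13 m³ of water.
Total added water ≈ 3.163×10^13 m³ over 3.64×10^14 m² → Δh = 0.0868 m.

≈ 0.087 m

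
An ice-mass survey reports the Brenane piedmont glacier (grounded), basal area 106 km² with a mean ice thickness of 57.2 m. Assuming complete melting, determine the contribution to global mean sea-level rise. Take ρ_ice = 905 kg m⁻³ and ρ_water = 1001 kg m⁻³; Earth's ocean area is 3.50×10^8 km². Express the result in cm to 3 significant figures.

Brenane: ice volume = 106 km² × 57.2 m = 6.063 km³; 6.063 × (905/1001) = 5.482 km³ of water.
Spread over 3.50×10^14 m² of ocean, Δh = 5.482×10^9 / 3.50×10^14 = 1.57×10^-5 m = 1.57×10^-3 cm.

≈ 1.57×10^-3 cm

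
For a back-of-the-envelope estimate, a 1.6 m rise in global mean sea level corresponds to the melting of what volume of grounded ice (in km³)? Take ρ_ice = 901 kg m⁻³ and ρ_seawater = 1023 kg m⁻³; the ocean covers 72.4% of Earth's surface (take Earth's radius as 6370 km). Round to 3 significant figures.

≈ 6.71×10^5 km³

Required water volume = Δh × A = 1.6 m × 3.69×10^14 m² = 5.907×10^14 m³ = 5.907×10^5 km³.
Ice volume = water volume × ρ_w/ρ_ice = 5.907×10^5 × 1023/901 = 6.71×10^5 km³.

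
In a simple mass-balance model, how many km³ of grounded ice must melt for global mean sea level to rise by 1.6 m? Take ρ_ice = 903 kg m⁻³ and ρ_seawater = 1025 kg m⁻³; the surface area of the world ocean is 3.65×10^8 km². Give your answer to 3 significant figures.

≈ 6.63×10^5 km³

Required water volume = Δh × A = 1.6 m × 3.65×10^14 m² = 5.840×10^14 m³ = 5.840×10^5 km³.
Ice volume = water volume × ρ_w/ρ_ice = 5.840×10^5 × 1025/903 = 6.63×10^5 km³.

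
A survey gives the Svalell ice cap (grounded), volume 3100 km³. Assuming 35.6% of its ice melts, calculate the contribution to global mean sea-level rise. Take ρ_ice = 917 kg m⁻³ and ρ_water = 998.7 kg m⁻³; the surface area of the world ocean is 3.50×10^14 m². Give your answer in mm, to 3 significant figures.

Svalell: 0.356 × 3100 km³ × (917/998.7) = 1013 km³ of water.
Spread over 3.50×10^14 m² of ocean, Δh = 1.013×10^12 / 3.50×10^14 = 2.90×10^-3 m = 2.90 mm.

≈ 2.90 mm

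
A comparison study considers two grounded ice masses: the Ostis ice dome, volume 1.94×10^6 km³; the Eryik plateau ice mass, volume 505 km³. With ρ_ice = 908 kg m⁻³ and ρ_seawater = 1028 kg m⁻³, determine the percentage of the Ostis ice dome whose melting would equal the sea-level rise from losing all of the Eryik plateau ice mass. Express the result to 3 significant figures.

Equal sea-level rise means equal mass of meltwater, i.e. equal mass of ice lost.
Ice mass of Eryik: 4.585×10^14 kg; ice mass of Ostis: 1.762×10^18 kg.
Fraction required = 4.585×10^14 / 1.762×10^18 = 2.60×10^-4 → 0.0260 %.

≈ 0.0260 %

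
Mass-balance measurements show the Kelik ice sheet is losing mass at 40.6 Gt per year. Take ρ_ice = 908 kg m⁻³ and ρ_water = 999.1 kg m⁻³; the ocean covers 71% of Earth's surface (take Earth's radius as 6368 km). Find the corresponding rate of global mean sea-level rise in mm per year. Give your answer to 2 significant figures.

ρ_w = 999.1 kg m⁻³. Annual water volume added = 40.6 Gt / ρ_w = 4.060×10^13 kg / 999.1 kg m⁻³ = 4.064×10^10 m³.
Δh per year = 4.064×10^10 / 3.62×10^14 = 1.12×10^-4 m = 0.11 mm.

≈ 0.11 mm/yr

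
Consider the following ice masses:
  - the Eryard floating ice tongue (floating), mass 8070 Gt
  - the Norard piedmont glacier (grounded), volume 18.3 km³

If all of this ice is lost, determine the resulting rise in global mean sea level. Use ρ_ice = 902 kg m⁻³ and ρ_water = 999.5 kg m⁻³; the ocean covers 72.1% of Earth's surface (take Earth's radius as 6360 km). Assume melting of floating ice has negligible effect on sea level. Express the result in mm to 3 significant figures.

≈ 0.0451 mm

The Eryard floating ice tongue is floating and already displaces its own weight of water, so its melt adds essentially nothing to sea level.
Norard: 18.3 km³ × (902/999.5) = 16.51 km³ of water.
Total added water ≈ 1.651×10^10 m³ over 3.66×10^14 m² → Δh = 4.51×10^-5 m = 0.0451 mm.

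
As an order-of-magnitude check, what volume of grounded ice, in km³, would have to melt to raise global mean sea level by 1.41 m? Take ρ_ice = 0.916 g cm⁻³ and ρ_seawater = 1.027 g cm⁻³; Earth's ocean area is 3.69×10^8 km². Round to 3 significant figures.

≈ 5.83×10^5 km³

Required water volume = Δh × A = 1.41 m × 3.69×10^14 m² = 5.203×10^14 m³ = 5.203×10^5 km³.
Ice volume = water volume × ρ_w/ρ_ice = 5.203×10^5 × 1027/916 = 5.83×10^5 km³.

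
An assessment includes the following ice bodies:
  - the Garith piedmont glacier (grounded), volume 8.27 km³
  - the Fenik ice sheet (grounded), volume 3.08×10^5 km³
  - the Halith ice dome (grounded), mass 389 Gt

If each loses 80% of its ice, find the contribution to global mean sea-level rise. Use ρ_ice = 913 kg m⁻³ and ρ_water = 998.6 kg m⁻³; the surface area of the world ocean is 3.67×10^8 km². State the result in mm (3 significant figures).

≈ 615 mm

Garith: 0.8 × 8.27 km³ × (913/998.6) = 6.049 km³ of water.
Fenik: 0.8 × 3.08×10^5 km³ × (913/998.6) = 2.253×10^5 km³ of water.
Halith: 0.8 × 389 Gt = 3.112×10^14 kg; dividing by ρ_w = 998.6 kg m⁻³ gives 3.116×10^11 m³ of water.
Total added water ≈ 2.256×10^14 m³ over 3.67×10^14 m² → Δh = 0.615 m = 615 mm.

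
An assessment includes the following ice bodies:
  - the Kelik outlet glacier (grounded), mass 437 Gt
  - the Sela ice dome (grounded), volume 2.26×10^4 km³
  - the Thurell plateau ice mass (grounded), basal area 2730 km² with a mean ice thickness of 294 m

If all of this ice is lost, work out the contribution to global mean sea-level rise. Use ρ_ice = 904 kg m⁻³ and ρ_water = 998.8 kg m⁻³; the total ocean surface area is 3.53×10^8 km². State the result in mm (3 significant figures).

Kelik: 437 Gt = 4.370×10^14 kg; dividing by ρ_w = 998.8 kg m⁻³ gives 4.375×10^11 m³ of water.
Sela: 2.26×10^4 km³ × (904/998.8) = 2.045×10^4 km³ of water.
Thurell: ice volume = 2730 km² × 294 m = 802.6 km³; 802.6 × (904/998.8) = 726.4 km³ of water.
Total added water ≈ 2.162×10^13 m³ over 3.53×10^14 m² → Δh = 0.0612 m = 61.2 mm.

≈ 61.2 mm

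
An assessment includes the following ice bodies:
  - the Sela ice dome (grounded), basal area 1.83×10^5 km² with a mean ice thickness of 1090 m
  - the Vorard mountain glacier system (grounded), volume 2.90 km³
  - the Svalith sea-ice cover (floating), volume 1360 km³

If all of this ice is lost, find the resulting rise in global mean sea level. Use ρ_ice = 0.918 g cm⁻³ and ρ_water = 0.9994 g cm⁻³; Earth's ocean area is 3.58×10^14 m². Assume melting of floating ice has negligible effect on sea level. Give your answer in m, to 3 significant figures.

Sela: ice volume = 1.83×10^5 km² × 1090 m = 1.995×10^5 km³; 1.995×10^5 × (918/999.4) = 1.832×10^5 km³ of water.
Vorard: 2.90 km³ × (918/999.4) = 2.664 km³ of water.
The Svalith sea-ice cover is floating and already displaces its own weight of water, so its melt adds essentially nothing to sea level.
Total added water ≈ 1.832×10^14 m³ over 3.58×10^14 m² → Δh = 0.512 m.

≈ 0.512 m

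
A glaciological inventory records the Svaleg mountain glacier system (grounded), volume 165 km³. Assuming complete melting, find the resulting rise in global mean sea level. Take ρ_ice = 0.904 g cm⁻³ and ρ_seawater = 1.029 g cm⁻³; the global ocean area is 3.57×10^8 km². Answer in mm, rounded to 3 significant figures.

≈ 0.406 mm

Svaleg: 165 km³ × (904/1029) = 145.0 km³ of water.
Spread over 3.57×10^14 m² of ocean, Δh = 1.450×10^11 / 3.57×10^14 = 4.06×10^-4 m = 0.406 mm.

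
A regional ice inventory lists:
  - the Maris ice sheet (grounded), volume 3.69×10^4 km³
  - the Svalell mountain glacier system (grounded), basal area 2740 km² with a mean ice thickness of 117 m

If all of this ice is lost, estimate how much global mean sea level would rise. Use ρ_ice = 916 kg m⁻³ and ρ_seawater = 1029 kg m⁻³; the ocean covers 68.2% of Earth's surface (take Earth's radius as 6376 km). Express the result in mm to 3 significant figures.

Maris: 3.69×10^4 km³ × (916/1029) = 3.285×10^4 km³ of water.
Svalell: ice volume = 2740 km² × 117 m = 320.6 km³; 320.6 × (916/1029) = 285.4 km³ of water.
Total added water ≈ 3.313×10^13 m³ over 3.48×10^14 m² → Δh = 0.0951 m = 95.1 mm.

≈ 95.1 mm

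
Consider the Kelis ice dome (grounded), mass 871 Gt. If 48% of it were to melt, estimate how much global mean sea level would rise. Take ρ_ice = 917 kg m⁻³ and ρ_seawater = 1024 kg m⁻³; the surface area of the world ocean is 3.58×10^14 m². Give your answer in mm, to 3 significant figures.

Kelis: 0.48 × 871 Gt = 4.181×10^14 kg; dividing by ρ_w = 1024 kg m⁻³ gives 4.083×10^11 m³ of water.
Spread over 3.58×10^14 m² of ocean, Δh = 4.083×10^11 / 3.58×10^14 = 1.14×10^-3 m = 1.14 mm.

≈ 1.14 mm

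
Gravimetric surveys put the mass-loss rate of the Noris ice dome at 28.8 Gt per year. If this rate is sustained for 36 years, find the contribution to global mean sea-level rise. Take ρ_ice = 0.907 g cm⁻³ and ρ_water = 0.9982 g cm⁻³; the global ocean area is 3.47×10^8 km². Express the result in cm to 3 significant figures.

≈ 0.299 cm

Total mass lost = 28.8 Gt/yr × 36 yr = 1037 Gt = 1.037×10^15 kg.
ρ_w = 0.9982 g cm⁻³ = 998.2 kg m⁻³, so water volume = 1.037×10^15 / 998.2 = 1.039×10^12 m³.
Δh = 1.039×10^12 / 3.47×10^14 = 2.99×10^-3 m = 0.299 cm.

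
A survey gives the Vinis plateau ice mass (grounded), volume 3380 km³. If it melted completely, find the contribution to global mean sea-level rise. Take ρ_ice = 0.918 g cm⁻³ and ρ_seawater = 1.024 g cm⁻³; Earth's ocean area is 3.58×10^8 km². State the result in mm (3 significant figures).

Vinis: 3380 km³ × (918/1024) = 3030 km³ of water.
Spread over 3.58×10^14 m² of ocean, Δh = 3.030×10^12 / 3.58×10^14 = 8.46×10^-3 m = 8.46 mm.

≈ 8.46 mm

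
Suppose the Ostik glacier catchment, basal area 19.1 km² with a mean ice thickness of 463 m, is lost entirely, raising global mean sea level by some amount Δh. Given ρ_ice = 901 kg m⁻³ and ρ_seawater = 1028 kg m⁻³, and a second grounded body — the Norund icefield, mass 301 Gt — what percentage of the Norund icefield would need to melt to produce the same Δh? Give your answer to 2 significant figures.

≈ 2.6 %

Equal sea-level rise means equal mass of meltwater, i.e. equal mass of ice lost.
Ice mass of Ostik: 7.968×10^12 kg; ice mass of Norund: 3.010×10^14 kg.
Fraction required = 7.968×10^12 / 3.010×10^14 = 0.0265 → 2.6 %.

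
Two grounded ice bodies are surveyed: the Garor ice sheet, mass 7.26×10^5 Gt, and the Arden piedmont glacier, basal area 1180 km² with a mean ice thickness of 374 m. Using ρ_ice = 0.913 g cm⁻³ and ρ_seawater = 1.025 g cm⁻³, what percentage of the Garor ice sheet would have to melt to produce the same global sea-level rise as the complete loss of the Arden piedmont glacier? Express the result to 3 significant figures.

Equal sea-level rise means equal mass of meltwater, i.e. equal mass of ice lost.
Ice mass of Arden: 4.029×10^14 kg; ice mass of Garor: 7.260×10^17 kg.
Fraction required = 4.029×10^14 / 7.260×10^17 = 5.55×10^-4 → 0.0555 %.

≈ 0.0555 %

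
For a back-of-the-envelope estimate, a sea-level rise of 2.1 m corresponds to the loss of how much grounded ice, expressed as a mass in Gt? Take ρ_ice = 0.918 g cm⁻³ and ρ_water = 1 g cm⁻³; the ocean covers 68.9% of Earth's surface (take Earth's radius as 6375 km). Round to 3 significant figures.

Required water volume = Δh × A = 2.1 m × 3.52×10^14 m² = 7.389×10^14 m³.
ρ_w = 1 g cm⁻³ = 1000 kg m⁻³, so the mass of water = 7.389×10^14 m³ × 1000 kg m⁻³ = 7.389×10^17 kg = 7.39×10^5 Gt (and the same mass of ice, by conservation).

≈ 7.39×10^5 Gt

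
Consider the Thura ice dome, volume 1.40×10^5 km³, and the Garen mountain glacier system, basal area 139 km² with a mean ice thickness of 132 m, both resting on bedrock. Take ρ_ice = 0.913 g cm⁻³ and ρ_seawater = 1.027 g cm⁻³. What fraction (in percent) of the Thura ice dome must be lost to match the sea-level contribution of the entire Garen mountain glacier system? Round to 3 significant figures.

≈ 0.0131 %

Equal sea-level rise means equal mass of meltwater, i.e. equal mass of ice lost.
Ice mass of Garen: 1.675×10^13 kg; ice mass of Thura: 1.278×10^17 kg.
Fraction required = 1.675×10^13 / 1.278×10^17 = 1.31×10^-4 → 0.0131 %.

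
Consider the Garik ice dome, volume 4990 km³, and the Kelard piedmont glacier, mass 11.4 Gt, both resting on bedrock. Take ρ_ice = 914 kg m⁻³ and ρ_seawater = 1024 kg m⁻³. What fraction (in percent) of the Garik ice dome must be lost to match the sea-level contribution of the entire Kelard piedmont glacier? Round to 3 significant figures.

Equal sea-level rise means equal mass of meltwater, i.e. equal mass of ice lost.
Ice mass of Kelard: 1.140×10^13 kg; ice mass of Garik: 4.561×10^15 kg.
Fraction required = 1.140×10^13 / 4.561×10^15 = 2.50×10^-3 → 0.250 %.

≈ 0.250 %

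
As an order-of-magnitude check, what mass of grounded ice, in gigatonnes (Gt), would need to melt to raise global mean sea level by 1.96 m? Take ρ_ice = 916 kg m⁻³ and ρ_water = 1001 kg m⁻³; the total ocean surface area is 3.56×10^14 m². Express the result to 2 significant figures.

Required water volume = Δh × A = 1.96 m × 3.56×10^14 m² = 6.978×10^14 m³.
ρ_w = 1001 kg m⁻³, so the mass of water = 6.978×10^14 m³ × 1001 kg m⁻³ = 6.985×10^17 kg = 7.0×10^5 Gt (and the same mass of ice, by conservation).

≈ 7.0×10^5 Gt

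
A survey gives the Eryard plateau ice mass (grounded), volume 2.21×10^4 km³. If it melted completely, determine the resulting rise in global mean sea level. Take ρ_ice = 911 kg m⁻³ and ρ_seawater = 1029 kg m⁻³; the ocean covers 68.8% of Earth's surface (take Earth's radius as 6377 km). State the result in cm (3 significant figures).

Eryard: 2.21×10^4 km³ × (911/1029) = 1.957×10^4 km³ of water.
Spread over 3.52×10^14 m² of ocean, Δh = 1.957×10^13 / 3.52×10^14 = 0.0556 m = 5.56 cm.

≈ 5.56 cm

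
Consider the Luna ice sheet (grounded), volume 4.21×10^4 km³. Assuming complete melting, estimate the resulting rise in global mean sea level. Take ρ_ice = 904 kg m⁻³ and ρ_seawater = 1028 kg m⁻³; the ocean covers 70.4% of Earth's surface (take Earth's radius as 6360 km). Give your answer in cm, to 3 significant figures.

≈ 10.3 cm

Luna: 4.21×10^4 km³ × (904/1028) = 3.702×10^4 km³ of water.
Spread over 3.58×10^14 m² of ocean, Δh = 3.702×10^13 / 3.58×10^14 = 0.103 m = 10.3 cm.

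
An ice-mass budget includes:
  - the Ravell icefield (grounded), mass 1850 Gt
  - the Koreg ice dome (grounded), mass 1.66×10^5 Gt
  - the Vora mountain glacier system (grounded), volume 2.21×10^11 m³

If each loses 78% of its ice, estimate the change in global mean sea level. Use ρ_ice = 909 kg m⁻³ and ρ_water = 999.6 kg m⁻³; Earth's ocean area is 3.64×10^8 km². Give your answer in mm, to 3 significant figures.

≈ 360 mm

Ravell: 0.78 × 1850 Gt = 1.443×10^15 kg; dividing by ρ_w = 999.6 kg m⁻³ gives 1.444×10^12 m³ of water.
Koreg: 0.78 × 1.66×10^5 Gt = 1.295×10^17 kg; dividing by ρ_w = 999.6 kg m⁻³ gives 1.295×10^14 m³ of water.
Vora: 0.78 × 2.21×10^11 m³ × (909/999.6) = 1.568×10^11 m³ of water.
Total added water ≈ 1.311×10^14 m³ over 3.64×10^14 m² → Δh = 0.360 m = 360 mm.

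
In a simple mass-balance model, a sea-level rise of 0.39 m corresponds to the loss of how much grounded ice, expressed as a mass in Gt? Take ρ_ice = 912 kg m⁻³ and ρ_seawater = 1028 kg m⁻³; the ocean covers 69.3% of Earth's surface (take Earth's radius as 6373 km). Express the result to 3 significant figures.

Required water volume = Δh × A = 0.39 m × 3.54×10^14 m² = 1.379×10^14 m³.
ρ_w = 1028 kg m⁻³, so the mass of water = 1.379×10^14 m³ × 1028 kg m⁻³ = 1.418×10^17 kg = 1.42×10^5 Gt (and the same mass of ice, by conservation).

≈ 1.42×10^5 Gt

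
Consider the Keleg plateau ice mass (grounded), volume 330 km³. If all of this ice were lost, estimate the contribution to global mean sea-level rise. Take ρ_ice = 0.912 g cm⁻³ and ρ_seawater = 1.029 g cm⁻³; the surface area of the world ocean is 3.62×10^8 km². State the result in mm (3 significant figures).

≈ 0.808 mm

Keleg: 330 km³ × (912/1029) = 292.5 km³ of water.
Spread over 3.62×10^14 m² of ocean, Δh = 2.925×10^11 / 3.62×10^14 = 8.08×10^-4 m = 0.808 mm.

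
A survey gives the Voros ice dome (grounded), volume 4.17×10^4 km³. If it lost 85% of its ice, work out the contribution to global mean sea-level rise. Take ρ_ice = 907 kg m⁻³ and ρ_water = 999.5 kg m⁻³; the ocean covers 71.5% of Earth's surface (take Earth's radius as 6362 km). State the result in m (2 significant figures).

≈ 0.088 m

Voros: 0.85 × 4.17×10^4 km³ × (907/999.5) = 3.216×10^4 km³ of water.
Spread over 3.64×10^14 m² of ocean, Δh = 3.216×10^13 / 3.64×10^14 = 0.0884 m.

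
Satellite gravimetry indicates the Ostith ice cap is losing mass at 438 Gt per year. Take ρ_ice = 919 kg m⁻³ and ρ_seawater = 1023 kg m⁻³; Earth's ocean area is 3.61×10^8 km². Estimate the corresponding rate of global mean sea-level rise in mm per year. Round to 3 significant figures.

≈ 1.19 mm/yr

ρ_w = 1023 kg m⁻³. Annual water volume added = 438 Gt / ρ_w = 4.380×10^14 kg / 1023 kg m⁻³ = 4.282×10^11 m³.
Δh per year = 4.282×10^11 / 3.61×10^14 = 1.19×10^-3 m = 1.19 mm.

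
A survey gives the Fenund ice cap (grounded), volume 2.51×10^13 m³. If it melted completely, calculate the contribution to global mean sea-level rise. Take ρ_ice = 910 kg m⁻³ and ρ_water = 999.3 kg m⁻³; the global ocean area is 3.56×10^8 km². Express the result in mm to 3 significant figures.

Fenund: 2.51×10^13 m³ × (910/999.3) = 2.286×10^13 m³ of water.
Spread over 3.56×10^14 m² of ocean, Δh = 2.286×10^13 / 3.56×10^14 = 0.0642 m = 64.2 mm.

≈ 64.2 mm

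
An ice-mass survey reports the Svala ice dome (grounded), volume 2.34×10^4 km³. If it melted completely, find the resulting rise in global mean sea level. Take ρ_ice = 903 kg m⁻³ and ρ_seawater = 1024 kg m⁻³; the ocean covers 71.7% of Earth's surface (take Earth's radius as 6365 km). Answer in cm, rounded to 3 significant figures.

Svala: 2.34×10^4 km³ × (903/1024) = 2.063×10^4 km³ of water.
Spread over 3.65×10^14 m² of ocean, Δh = 2.063×10^13 / 3.65×10^14 = 0.0565 m = 5.65 cm.

≈ 5.65 cm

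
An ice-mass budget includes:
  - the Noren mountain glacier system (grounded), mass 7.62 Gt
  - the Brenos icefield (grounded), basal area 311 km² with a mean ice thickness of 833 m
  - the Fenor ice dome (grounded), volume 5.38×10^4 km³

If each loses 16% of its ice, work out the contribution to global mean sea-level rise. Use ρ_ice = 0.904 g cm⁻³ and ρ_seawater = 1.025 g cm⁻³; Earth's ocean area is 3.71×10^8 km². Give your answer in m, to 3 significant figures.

Noren: 0.16 × 7.62 Gt = 1.219×10^12 kg; dividing by ρ_w = 1.025 g cm⁻³ = 1025 kg m⁻³ gives 1.189×10^9 m³ of water.
Brenos: ice volume = 311 km² × 833 m = 259.1 km³; 0.16 × 259.1 × (904/1025) = 36.56 km³ of water.
Fenor: 0.16 × 5.38×10^4 km³ × (904/1025) = 7592 km³ of water.
Total added water ≈ 7.630×10^12 m³ over 3.71×10^14 m² → Δh = 0.0206 m.

≈ 0.0206 m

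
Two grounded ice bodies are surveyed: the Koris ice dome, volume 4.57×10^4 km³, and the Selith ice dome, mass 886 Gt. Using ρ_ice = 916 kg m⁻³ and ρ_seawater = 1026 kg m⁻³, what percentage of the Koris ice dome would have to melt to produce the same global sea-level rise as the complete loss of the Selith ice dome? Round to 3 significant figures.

≈ 2.12 %

Equal sea-level rise means equal mass of meltwater, i.e. equal mass of ice lost.
Ice mass of Selith: 8.860×10^14 kg; ice mass of Koris: 4.186×10^16 kg.
Fraction required = 8.860×10^14 / 4.186×10^16 = 0.0212 → 2.12 %.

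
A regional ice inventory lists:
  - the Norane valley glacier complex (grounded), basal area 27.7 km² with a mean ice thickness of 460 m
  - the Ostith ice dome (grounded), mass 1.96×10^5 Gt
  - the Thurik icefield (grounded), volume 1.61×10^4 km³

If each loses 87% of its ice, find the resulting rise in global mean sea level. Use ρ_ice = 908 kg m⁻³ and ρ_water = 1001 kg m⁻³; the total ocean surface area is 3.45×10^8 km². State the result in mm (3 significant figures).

Norane: ice volume = 27.7 km² × 460 m = 12.74 km³; 0.87 × 12.74 × (908/1001) = 10.06 km³ of water.
Ostith: 0.87 × 1.96×10^5 Gt = 1.705×10^17 kg; dividing by ρ_w = 1001 kg m⁻³ gives 1.703×10^14 m³ of water.
Thurik: 0.87 × 1.61×10^4 km³ × (908/1001) = 1.271×10^4 km³ of water.
Total added water ≈ 1.831×10^14 m³ over 3.45×10^14 m² → Δh = 0.531 m = 531 mm.

≈ 531 mm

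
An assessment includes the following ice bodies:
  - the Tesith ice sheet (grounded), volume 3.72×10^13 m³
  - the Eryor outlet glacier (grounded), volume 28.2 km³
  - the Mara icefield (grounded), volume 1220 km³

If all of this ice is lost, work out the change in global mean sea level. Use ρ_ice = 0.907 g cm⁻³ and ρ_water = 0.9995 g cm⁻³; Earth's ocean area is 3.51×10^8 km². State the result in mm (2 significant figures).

Tesith: 3.72×10^13 m³ × (907/999.5) = 3.376×10^13 m³ of water.
Eryor: 28.2 km³ × (907/999.5) = 25.59 km³ of water.
Mara: 1220 km³ × (907/999.5) = 1107 km³ of water.
Total added water ≈ 3.489×10^13 m³ over 3.51×10^14 m² → Δh = 0.0994 m = 99 mm.

≈ 99 mm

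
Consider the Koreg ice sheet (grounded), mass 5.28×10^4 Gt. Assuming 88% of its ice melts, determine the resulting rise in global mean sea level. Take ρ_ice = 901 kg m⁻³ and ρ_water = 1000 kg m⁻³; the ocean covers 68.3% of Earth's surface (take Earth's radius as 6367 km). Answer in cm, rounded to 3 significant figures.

≈ 13.4 cm

Koreg: 0.88 × 5.28×10^4 Gt = 4.646×10^16 kg; dividing by ρ_w = 1000 kg m⁻³ gives 4.646×10^13 m³ of water.
Spread over 3.48×10^14 m² of ocean, Δh = 4.646×10^13 / 3.48×10^14 = 0.134 m = 13.4 cm.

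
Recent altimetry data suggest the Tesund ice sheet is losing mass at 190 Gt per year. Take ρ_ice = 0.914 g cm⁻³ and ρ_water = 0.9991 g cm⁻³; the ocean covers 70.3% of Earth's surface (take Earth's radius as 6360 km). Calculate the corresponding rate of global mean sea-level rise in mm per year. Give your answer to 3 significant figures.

ρ_w = 0.9991 g cm⁻³ = 999.1 kg m⁻³. Annual water volume added = 190 Gt / ρ_w = 1.900×10^14 kg / 999.1 kg m⁻³ = 1.902×10^11 m³.
Δh per year = 1.902×10^11 / 3.57×10^14 = 5.32×10^-4 m = 0.532 mm.

≈ 0.532 mm/yr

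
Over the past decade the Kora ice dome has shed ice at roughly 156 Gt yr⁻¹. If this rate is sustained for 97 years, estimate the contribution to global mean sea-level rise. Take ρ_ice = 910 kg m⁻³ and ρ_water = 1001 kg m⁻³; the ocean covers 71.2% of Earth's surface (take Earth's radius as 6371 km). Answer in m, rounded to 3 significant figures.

≈ 0.0416 m

Total mass lost = 156 Gt/yr × 97 yr = 1.513×10^4 Gt = 1.513×10^16 kg.
ρ_w = 1001 kg m⁻³, so water volume = 1.513×10^16 / 1001 = 1.512×10^13 m³.
Δh = 1.512×10^13 / 3.63×10^14 = 0.0416 m.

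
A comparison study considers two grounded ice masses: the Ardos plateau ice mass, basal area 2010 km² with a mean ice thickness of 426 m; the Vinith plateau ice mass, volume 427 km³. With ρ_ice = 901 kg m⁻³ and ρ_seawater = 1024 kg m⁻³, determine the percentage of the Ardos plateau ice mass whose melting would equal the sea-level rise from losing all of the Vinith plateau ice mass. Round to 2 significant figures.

Equal sea-level rise means equal mass of meltwater, i.e. equal mass of ice lost.
Ice mass of Vinith: 3.847×10^14 kg; ice mass of Ardos: 7.715×10^14 kg.
Fraction required = 3.847×10^14 / 7.715×10^14 = 0.499 → 50 %.

≈ 50 %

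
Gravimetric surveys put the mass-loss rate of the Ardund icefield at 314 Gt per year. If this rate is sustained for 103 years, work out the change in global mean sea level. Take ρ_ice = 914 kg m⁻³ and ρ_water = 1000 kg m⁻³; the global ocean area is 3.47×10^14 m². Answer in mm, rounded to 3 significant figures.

≈ 93.2 mm

Total mass lost = 314 Gt/yr × 103 yr = 3.234×10^4 Gt = 3.234×10^16 kg.
ρ_w = 1000 kg m⁻³, so water volume = 3.234×10^16 / 1000 = 3.234×10^13 m³.
Δh = 3.234×10^13 / 3.47×10^14 = 0.0932 m = 93.2 mm.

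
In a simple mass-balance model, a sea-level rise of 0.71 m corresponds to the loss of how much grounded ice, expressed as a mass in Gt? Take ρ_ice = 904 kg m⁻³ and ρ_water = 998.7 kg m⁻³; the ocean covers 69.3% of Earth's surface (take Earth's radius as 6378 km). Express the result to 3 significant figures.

Required water volume = Δh × A = 0.71 m × 3.54×10^14 m² = 2.515×10^14 m³.
ρ_w = 998.7 kg m⁻³, so the mass of water = 2.515×10^14 m³ × 998.7 kg m⁻³ = 2.512×10^17 kg = 2.51×10^5 Gt (and the same mass of ice, by conservation).

≈ 2.51×10^5 Gt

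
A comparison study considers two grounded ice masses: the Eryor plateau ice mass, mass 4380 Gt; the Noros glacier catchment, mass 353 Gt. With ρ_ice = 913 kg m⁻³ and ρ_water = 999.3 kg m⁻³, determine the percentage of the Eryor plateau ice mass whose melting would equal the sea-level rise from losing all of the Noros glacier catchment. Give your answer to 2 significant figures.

Equal sea-level rise means equal mass of meltwater, i.e. equal mass of ice lost.
Ice mass of Noros: 3.530×10^14 kg; ice mass of Eryor: 4.380×10^15 kg.
Fraction required = 3.530×10^14 / 4.380×10^15 = 0.0806 → 8.1 %.

≈ 8.1 %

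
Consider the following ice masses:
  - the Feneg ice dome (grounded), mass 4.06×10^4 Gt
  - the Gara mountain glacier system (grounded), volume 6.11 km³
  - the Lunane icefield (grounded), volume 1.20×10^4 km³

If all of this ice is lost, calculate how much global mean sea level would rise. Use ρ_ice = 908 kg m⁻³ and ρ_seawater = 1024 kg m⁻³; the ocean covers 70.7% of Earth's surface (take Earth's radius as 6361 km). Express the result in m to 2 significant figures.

Feneg: 4.06×10^4 Gt = 4.060×10^16 kg; dividing by ρ_w = 1024 kg m⁻³ gives 3.965×10^13 m³ of water.
Gara: 6.11 km³ × (908/1024) = 5.418 km³ of water.
Lunane: 1.20×10^4 km³ × (908/1024) = 1.064×10^4 km³ of water.
Total added water ≈ 5.029×10^13 m³ over 3.59×10^14 m² → Δh = 0.140 m.

≈ 0.14 m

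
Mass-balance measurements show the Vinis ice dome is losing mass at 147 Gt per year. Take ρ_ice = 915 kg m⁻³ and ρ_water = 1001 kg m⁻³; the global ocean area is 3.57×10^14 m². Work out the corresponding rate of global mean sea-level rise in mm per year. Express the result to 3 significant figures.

≈ 0.411 mm/yr

ρ_w = 1001 kg m⁻³. Annual water volume added = 147 Gt / ρ_w = 1.470×10^14 kg / 1001 kg m⁻³ = 1.469×10^11 m³.
Δh per year = 1.469×10^11 / 3.57×10^14 = 4.11×10^-4 m = 0.411 mm.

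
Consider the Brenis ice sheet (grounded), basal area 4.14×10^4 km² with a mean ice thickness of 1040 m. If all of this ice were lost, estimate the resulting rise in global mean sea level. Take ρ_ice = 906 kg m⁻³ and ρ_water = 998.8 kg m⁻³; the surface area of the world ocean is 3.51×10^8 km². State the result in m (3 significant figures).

Brenis: ice volume = 4.14×10^4 km² × 1040 m = 4.306×10^4 km³; 4.306×10^4 × (906/998.8) = 3.906×10^4 km³ of water.
Spread over 3.51×10^14 m² of ocean, Δh = 3.906×10^13 / 3.51×10^14 = 0.111 m.

≈ 0.111 m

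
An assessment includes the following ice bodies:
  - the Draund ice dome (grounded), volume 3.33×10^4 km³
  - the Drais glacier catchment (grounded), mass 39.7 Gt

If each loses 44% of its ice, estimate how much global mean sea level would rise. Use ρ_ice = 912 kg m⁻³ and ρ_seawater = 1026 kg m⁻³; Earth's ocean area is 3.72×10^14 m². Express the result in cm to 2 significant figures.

≈ 3.5 cm

Draund: 0.44 × 3.33×10^4 km³ × (912/1026) = 1.302×10^4 km³ of water.
Drais: 0.44 × 39.7 Gt = 1.747×10^13 kg; dividing by ρ_w = 1026 kg m⁻³ gives 1.703×10^10 m³ of water.
Total added water ≈ 1.304×10^13 m³ over 3.72×10^14 m² → Δh = 0.0351 m = 3.5 cm.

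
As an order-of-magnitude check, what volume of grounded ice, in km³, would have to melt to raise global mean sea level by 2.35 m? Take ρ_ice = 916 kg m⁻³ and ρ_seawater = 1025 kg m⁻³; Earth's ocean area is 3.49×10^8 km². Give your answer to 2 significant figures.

Required water volume = Δh × A = 2.35 m × 3.49×10^14 m² = 8.202×10^14 m³ = 8.202×10^5 km³.
Ice volume = water volume × ρ_w/ρ_ice = 8.202×10^5 × 1025/916 = 9.2×10^5 km³.

≈ 9.2×10^5 km³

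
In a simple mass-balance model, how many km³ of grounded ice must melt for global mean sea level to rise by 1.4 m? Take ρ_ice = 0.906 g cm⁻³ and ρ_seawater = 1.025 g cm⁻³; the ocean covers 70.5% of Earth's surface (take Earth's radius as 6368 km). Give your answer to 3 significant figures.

Required water volume = Δh × A = 1.4 m × 3.59×10^14 m² = 5.030×10^14 m³ = 5.030×10^5 km³.
Ice volume = water volume × ρ_w/ρ_ice = 5.030×10^5 × 1025/906 = 5.69×10^5 km³.

≈ 5.69×10^5 km³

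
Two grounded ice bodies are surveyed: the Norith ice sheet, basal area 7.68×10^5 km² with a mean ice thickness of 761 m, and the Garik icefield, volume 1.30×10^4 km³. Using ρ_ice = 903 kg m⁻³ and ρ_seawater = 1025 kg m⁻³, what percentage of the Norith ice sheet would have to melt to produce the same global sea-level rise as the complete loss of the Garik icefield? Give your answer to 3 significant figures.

Equal sea-level rise means equal mass of meltwater, i.e. equal mass of ice lost.
Ice mass of Garik: 1.174×10^16 kg; ice mass of Norith: 5.278×10^17 kg.
Fraction required = 1.174×10^16 / 5.278×10^17 = 0.0222 → 2.22 %.

≈ 2.22 %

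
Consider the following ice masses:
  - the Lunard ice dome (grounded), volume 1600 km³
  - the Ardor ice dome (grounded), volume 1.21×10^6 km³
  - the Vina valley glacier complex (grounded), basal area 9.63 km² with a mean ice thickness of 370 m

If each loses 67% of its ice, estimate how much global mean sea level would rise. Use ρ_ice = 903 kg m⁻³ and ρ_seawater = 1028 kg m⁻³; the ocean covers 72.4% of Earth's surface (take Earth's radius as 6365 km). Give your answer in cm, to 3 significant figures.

≈ 193 cm

Lunard: 0.67 × 1600 km³ × (903/1028) = 941.6 km³ of water.
Ardor: 0.67 × 1.21×10^6 km³ × (903/1028) = 7.121×10^5 km³ of water.
Vina: ice volume = 9.63 km² × 370 m = 3.563 km³; 0.67 × 3.563 × (903/1028) = 2.097 km³ of water.
Total added water ≈ 7.131×10^14 m³ over 3.69×10^14 m² → Δh = 1.93 m = 193 cm.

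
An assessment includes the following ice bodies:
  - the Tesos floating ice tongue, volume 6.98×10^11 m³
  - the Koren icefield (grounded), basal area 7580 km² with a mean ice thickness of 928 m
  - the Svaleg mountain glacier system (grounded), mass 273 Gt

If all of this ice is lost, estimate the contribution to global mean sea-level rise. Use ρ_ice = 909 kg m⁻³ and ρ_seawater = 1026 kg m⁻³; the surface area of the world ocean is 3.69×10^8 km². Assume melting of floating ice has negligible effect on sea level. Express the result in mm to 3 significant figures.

≈ 17.6 mm

The Tesos floating ice tongue is floating and already displaces its own weight of water, so its melt adds essentially nothing to sea level.
Koren: ice volume = 7580 km² × 928 m = 7034 km³; 7034 × (909/1026) = 6232 km³ of water.
Svaleg: 273 Gt = 2.730×10^14 kg; dividing by ρ_w = 1026 kg m⁻³ gives 2.661×10^11 m³ of water.
Total added water ≈ 6.498×10^12 m³ over 3.69×10^14 m² → Δh = 0.0176 m = 17.6 mm.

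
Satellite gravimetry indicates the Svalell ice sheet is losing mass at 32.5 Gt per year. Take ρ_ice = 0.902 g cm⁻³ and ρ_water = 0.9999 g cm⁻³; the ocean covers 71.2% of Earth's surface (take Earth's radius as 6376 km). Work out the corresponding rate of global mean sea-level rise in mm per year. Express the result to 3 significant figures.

ρ_w = 0.9999 g cm⁻³ = 999.9 kg m⁻³. Annual water volume added = 32.5 Gt / ρ_w = 3.250×10^13 kg / 999.9 kg m⁻³ = 3.250×10^10 m³.
Δh per year = 3.250×10^10 / 3.64×10^14 = 8.94×10^-5 m = 0.0894 mm.

≈ 0.0894 mm/yr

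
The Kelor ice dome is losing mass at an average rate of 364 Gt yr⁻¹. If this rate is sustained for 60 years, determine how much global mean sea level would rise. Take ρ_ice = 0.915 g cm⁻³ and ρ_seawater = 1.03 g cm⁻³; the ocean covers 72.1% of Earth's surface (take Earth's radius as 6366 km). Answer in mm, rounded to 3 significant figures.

≈ 57.7 mm

Total mass lost = 364 Gt/yr × 60 yr = 2.184×10^4 Gt = 2.184×10^16 kg.
ρ_w = 1.03 g cm⁻³ = 1030 kg m⁻³, so water volume = 2.184×10^16 / 1030 = 2.120×10^13 m³.
Δh = 2.120×10^13 / 3.67×10^14 = 0.0577 m = 57.7 mm.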